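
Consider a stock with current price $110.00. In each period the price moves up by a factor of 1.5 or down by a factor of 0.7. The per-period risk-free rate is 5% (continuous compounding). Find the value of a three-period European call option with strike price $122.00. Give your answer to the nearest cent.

Risk-neutral probability p = (e^0.05 − 0.7)/(1.5 − 0.7) = 0.3513/0.8000 = 0.4391
Terminal stock prices: S_uuu = 371.2, S_uud = 173.2, S_udd = 80.85, S_ddd = 37.73
Terminal payoffs (S − K): max(249.2, 0) = 249.2, max(51.25, 0) = 51.25, max(-41.15, 0) = 0, max(-84.27, 0) = 0
Node uu (S = 247.5): V_uu = e^(−0.05)·[0.4391·249.2500 + 0.5609·51.2500] = 131.4500
Node ud (S = 115.5): V_ud = e^(−0.05)·[0.4391·51.2500 + 0.5609·0.0000] = 21.4058
Node dd (S = 53.9): V_dd = e^(−0.05)·[0.4391·0.0000 + 0.5609·0.0000] = 0.0000
Node u (S = 165): V_u = e^(−0.05)·[0.4391·131.4500 + 0.5609·21.4058] = 66.3245
Node d (S = 77): V_d = e^(−0.05)·[0.4391·21.4058 + 0.5609·0.0000] = 8.9407
Node 0 (S = 110): V_0 = e^(−0.05)·[0.4391·66.3245 + 0.5609·8.9407] = 32.4724

$32.47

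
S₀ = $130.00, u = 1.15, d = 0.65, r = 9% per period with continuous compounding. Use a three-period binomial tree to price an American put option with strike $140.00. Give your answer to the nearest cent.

$11.11

Risk-neutral probability p = (e^0.09 − 0.65)/(1.15 − 0.65) = 0.4442/0.5000 = 0.8883
Terminal stock prices: S_uuu = 197.7, S_uud = 111.8, S_udd = 63.16, S_ddd = 35.7
Terminal payoffs (K − S): max(-57.71, 0) = 0, max(28.25, 0) = 28.25, max(76.84, 0) = 76.84, max(104.3, 0) = 104.3
Node uu (S = 171.9): continuation = e^(−0.09)·[0.8883·0.0000 + 0.1117·28.2488] = 2.8826; exercise value = 0.0000 ≤ continuation, so V_uu = 2.8826
Node ud (S = 97.17): continuation = e^(−0.09)·[0.8883·28.2488 + 0.1117·76.8362] = 30.7754; exercise value = 42.8250 > continuation, so V_ud = 42.8250 (exercise)
Node dd (S = 54.93): continuation = e^(−0.09)·[0.8883·76.8362 + 0.1117·104.2987] = 73.0254; exercise value = 85.0750 > continuation, so V_dd = 85.0750 (exercise)
Node u (S = 149.5): continuation = e^(−0.09)·[0.8883·2.8826 + 0.1117·42.8250] = 6.7102; exercise value = 0.0000 ≤ continuation, so V_u = 6.7102
Node d (S = 84.5): continuation = e^(−0.09)·[0.8883·42.8250 + 0.1117·85.0750] = 43.4504; exercise value = 55.5000 > continuation, so V_d = 55.5000 (exercise)
Node 0 (S = 130): continuation = e^(−0.09)·[0.8883·6.7102 + 0.1117·55.5000] = 11.1113; exercise value = 10.0000 ≤ continuation, so V_0 = 11.1113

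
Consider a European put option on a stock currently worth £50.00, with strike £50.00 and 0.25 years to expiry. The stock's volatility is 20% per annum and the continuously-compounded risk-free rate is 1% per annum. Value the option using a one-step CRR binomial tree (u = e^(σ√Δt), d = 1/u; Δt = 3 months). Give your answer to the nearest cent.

£2.43

CRR parameters: u = e^(σ√Δt) = e^(0.2·√0.25) = 1.1052, d = 1/u = 0.9048
Per-period rate: rΔt = 0.01·0.25 = 0.0025, so R = e^0.0025 = 1.0025
Risk-neutral probability p = (e^0.0025 − 0.9048)/(1.1052 − 0.9048) = 0.0977/0.2003 = 0.4875
Terminal stock prices: S_u = 55.26, S_d = 45.24
Terminal payoffs (K − S): max(-5.259, 0) = 0, max(4.758, 0) = 4.758
Node 0 (S = 50): V_0 = e^(−0.0025)·[0.4875·0.0000 + 0.5125·4.7581] = 2.4324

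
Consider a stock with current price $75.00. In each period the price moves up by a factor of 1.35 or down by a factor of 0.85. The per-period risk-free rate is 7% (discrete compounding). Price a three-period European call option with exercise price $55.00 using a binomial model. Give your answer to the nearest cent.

Risk-neutral probability p = (1 + 0.07 − 0.85)/(1.35 − 0.85) = 0.2200/0.5000 = 0.4400
Terminal stock prices: S_uuu = 184.5, S_uud = 116.2, S_udd = 73.15, S_ddd = 46.06
Terminal payoffs (S − K): max(129.5, 0) = 129.5, max(61.18, 0) = 61.18, max(18.15, 0) = 18.15, max(-8.941, 0) = 0
Node uu (S = 136.7): V_uu = 1/1.07·[0.4400·129.5281 + 0.5600·61.1844] = 85.2856
Node ud (S = 86.06): V_ud = 1/1.07·[0.4400·61.1844 + 0.5600·18.1531] = 34.6606
Node dd (S = 54.19): V_dd = 1/1.07·[0.4400·18.1531 + 0.5600·0.0000] = 7.4648
Node u (S = 101.2): V_u = 1/1.07·[0.4400·85.2856 + 0.5600·34.6606] = 53.2109
Node d (S = 63.75): V_d = 1/1.07·[0.4400·34.6606 + 0.5600·7.4648] = 18.1598
Node 0 (S = 75): V_0 = 1/1.07·[0.4400·53.2109 + 0.5600·18.1598] = 31.3853

$31.39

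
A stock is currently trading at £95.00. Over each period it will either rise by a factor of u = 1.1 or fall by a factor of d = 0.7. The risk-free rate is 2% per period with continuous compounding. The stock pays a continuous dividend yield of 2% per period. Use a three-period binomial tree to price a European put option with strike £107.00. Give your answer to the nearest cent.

£19.03

Per-period risk-free factor R = e^0.02 = 1.0202; dividend-adjusted growth = e^(0.02−0.02) = 1.0000.
Risk-neutral probability p = (1.0000 − 0.7)/(1.1 − 0.7) = 0.3000/0.4000 = 0.7500
Terminal stock prices: S_uuu = 126.4, S_uud = 80.47, S_udd = 51.2, S_ddd = 32.58
Terminal payoffs (K − S): max(-19.45, 0) = 0, max(26.53, 0) = 26.53, max(55.8, 0) = 55.8, max(74.42, 0) = 74.42
Node uu (S = 115): V_uu = e^(−0.02)·[0.7500·0.0000 + 0.2500·26.5350] = 6.5024
Node ud (S = 73.15): V_ud = e^(−0.02)·[0.7500·26.5350 + 0.2500·55.7950] = 33.1797
Node dd (S = 46.55): V_dd = e^(−0.02)·[0.7500·55.7950 + 0.2500·74.4150] = 59.2530
Node u (S = 104.5): V_u = e^(−0.02)·[0.7500·6.5024 + 0.2500·33.1797] = 12.9109
Node d (S = 66.5): V_d = e^(−0.02)·[0.7500·33.1797 + 0.2500·59.2530] = 38.9120
Node 0 (S = 95): V_0 = e^(−0.02)·[0.7500·12.9109 + 0.2500·38.9120] = 19.0268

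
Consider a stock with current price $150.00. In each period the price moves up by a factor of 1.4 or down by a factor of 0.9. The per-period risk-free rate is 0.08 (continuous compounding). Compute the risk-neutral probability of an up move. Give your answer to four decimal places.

Risk-neutral probability p = (e^0.08 − 0.9)/(1.4 − 0.9) = 0.1833/0.5000 = 0.3666

p = 0.3666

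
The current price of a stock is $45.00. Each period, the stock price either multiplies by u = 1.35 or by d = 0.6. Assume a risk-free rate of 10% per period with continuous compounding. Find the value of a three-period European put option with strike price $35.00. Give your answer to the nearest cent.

Risk-neutral probability p = (e^0.1 − 0.6)/(1.35 − 0.6) = 0.5052/0.7500 = 0.6736
Terminal stock prices: S_uuu = 110.7, S_uud = 49.21, S_udd = 21.87, S_ddd = 9.72
Terminal payoffs (K − S): max(-75.72, 0) = 0, max(-14.21, 0) = 0, max(13.13, 0) = 13.13, max(25.28, 0) = 25.28
Node uu (S = 82.01): V_uu = e^(−0.1)·[0.6736·0.0000 + 0.3264·0.0000] = 0.0000
Node ud (S = 36.45): V_ud = e^(−0.1)·[0.6736·0.0000 + 0.3264·13.1300] = 3.8783
Node dd (S = 16.2): V_dd = e^(−0.1)·[0.6736·13.1300 + 0.3264·25.2800] = 15.4693
Node u (S = 60.75): V_u = e^(−0.1)·[0.6736·0.0000 + 0.3264·3.8783] = 1.1455
Node d (S = 27): V_d = e^(−0.1)·[0.6736·3.8783 + 0.3264·15.4693] = 6.9329
Node 0 (S = 45): V_0 = e^(−0.1)·[0.6736·1.1455 + 0.3264·6.9329] = 2.7460

$2.75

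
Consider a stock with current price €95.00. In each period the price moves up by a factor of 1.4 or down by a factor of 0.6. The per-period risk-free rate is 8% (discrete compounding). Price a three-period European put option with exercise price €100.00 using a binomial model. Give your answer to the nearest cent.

€15.95

Risk-neutral probability p = (1 + 0.08 − 0.6)/(1.4 − 0.6) = 0.4800/0.8000 = 0.6000
Terminal stock prices: S_uuu = 260.7, S_uud = 111.7, S_udd = 47.88, S_ddd = 20.52
Terminal payoffs (K − S): max(-160.7, 0) = 0, max(-11.72, 0) = 0, max(52.12, 0) = 52.12, max(79.48, 0) = 79.48
Node uu (S = 186.2): V_uu = 1/1.08·[0.6000·0.0000 + 0.4000·0.0000] = 0.0000
Node ud (S = 79.8): V_ud = 1/1.08·[0.6000·0.0000 + 0.4000·52.1200] = 19.3037
Node dd (S = 34.2): V_dd = 1/1.08·[0.6000·52.1200 + 0.4000·79.4800] = 58.3926
Node u (S = 133): V_u = 1/1.08·[0.6000·0.0000 + 0.4000·19.3037] = 7.1495
Node d (S = 57): V_d = 1/1.08·[0.6000·19.3037 + 0.4000·58.3926] = 32.3512
Node 0 (S = 95): V_0 = 1/1.08·[0.6000·7.1495 + 0.4000·32.3512] = 15.9539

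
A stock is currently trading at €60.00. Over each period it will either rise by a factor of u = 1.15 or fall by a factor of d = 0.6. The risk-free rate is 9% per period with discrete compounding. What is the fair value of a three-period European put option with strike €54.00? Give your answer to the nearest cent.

€2.04

Risk-neutral probability p = (1 + 0.09 − 0.6)/(1.15 − 0.6) = 0.4900/0.5500 = 0.8909
Terminal stock prices: S_uuu = 91.25, S_uud = 47.61, S_udd = 24.84, S_ddd = 12.96
Terminal payoffs (K − S): max(-37.25, 0) = 0, max(6.39, 0) = 6.39, max(29.16, 0) = 29.16, max(41.04, 0) = 41.04
Node uu (S = 79.35): V_uu = 1/1.09·[0.8909·0.0000 + 0.1091·6.3900] = 0.6395
Node ud (S = 41.4): V_ud = 1/1.09·[0.8909·6.3900 + 0.1091·29.1600] = 8.1413
Node dd (S = 21.6): V_dd = 1/1.09·[0.8909·29.1600 + 0.1091·41.0400] = 27.9413
Node u (S = 69): V_u = 1/1.09·[0.8909·0.6395 + 0.1091·8.1413] = 1.3375
Node d (S = 36): V_d = 1/1.09·[0.8909·8.1413 + 0.1091·27.9413] = 9.4507
Node 0 (S = 60): V_0 = 1/1.09·[0.8909·1.3375 + 0.1091·9.4507] = 2.0391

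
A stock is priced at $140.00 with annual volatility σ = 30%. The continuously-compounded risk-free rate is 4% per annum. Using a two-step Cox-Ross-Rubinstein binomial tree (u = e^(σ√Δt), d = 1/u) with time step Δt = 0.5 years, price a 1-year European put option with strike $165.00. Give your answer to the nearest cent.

$30.04

CRR parameters: u = e^(σ√Δt) = e^(0.3·√0.5) = 1.2363, d = 1/u = 0.8089
Per-period rate: rΔt = 0.04·0.5 = 0.02, so R = e^0.02 = 1.0202
Risk-neutral probability p = (e^0.02 − 0.8089)/(1.2363 − 0.8089) = 0.2113/0.4275 = 0.4944
Terminal stock prices: S_uu = 214, S_ud = 140, S_dd = 91.6
Terminal payoffs (K − S): max(-48.99, 0) = 0, max(25, 0) = 25, max(73.4, 0) = 73.4
Node u (S = 173.1): V_u = e^(−0.02)·[0.4944·0.0000 + 0.5056·25.0000] = 12.3891
Node d (S = 113.2): V_d = e^(−0.02)·[0.4944·25.0000 + 0.5056·73.4048] = 48.4927
Node 0 (S = 140): V_0 = e^(−0.02)·[0.4944·12.3891 + 0.5056·48.4927] = 30.0354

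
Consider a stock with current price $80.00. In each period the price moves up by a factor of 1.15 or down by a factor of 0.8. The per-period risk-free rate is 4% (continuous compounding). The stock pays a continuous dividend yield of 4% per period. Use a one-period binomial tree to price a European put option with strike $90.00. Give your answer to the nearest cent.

Per-period risk-free factor R = e^0.04 = 1.0408; dividend-adjusted growth = e^(0.04−0.04) = 1.0000.
Risk-neutral probability p = (1.0000 − 0.8)/(1.15 − 0.8) = 0.2000/0.3500 = 0.5714
Terminal stock prices: S_u = 92, S_d = 64
Terminal payoffs (K − S): max(-2, 0) = 0, max(26, 0) = 26
Node 0 (S = 80): V_0 = e^(−0.04)·[0.5714·0.0000 + 0.4286·26.0000] = 10.7059

$10.71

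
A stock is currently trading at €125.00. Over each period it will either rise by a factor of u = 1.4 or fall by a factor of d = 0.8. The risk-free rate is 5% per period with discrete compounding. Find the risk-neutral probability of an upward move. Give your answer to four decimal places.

p = 0.4167

Risk-neutral probability p = (1 + 0.05 − 0.8)/(1.4 − 0.8) = 0.2500/0.6000 = 0.4167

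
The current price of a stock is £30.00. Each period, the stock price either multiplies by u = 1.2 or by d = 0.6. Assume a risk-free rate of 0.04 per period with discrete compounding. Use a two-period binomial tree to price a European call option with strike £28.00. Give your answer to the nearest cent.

Risk-neutral probability p = (1 + 0.04 − 0.6)/(1.2 − 0.6) = 0.4400/0.6000 = 0.7333
Terminal stock prices: S_uu = 43.2, S_ud = 21.6, S_dd = 10.8
Terminal payoffs (S − K): max(15.2, 0) = 15.2, max(-6.4, 0) = 0, max(-17.2, 0) = 0
Node u (S = 36): V_u = 1/1.04·[0.7333·15.2000 + 0.2667·0.0000] = 10.7179
Node d (S = 18): V_d = 1/1.04·[0.7333·0.0000 + 0.2667·0.0000] = 0.0000
Node 0 (S = 30): V_0 = 1/1.04·[0.7333·10.7179 + 0.2667·0.0000] = 7.5575

£7.56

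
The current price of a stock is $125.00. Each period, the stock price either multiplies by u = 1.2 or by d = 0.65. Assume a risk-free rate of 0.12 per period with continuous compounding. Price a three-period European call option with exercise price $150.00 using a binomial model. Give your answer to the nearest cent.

$30.13

Risk-neutral probability p = (e^0.12 − 0.65)/(1.2 − 0.65) = 0.4775/0.5500 = 0.8682
Terminal stock prices: S_uuu = 216, S_uud = 117, S_udd = 63.38, S_ddd = 34.33
Terminal payoffs (S − K): max(66, 0) = 66, max(-33, 0) = 0, max(-86.62, 0) = 0, max(-115.7, 0) = 0
Node uu (S = 180): V_uu = e^(−0.12)·[0.8682·66.0000 + 0.1318·0.0000] = 50.8202
Node ud (S = 97.5): V_ud = e^(−0.12)·[0.8682·0.0000 + 0.1318·0.0000] = 0.0000
Node dd (S = 52.81): V_dd = e^(−0.12)·[0.8682·0.0000 + 0.1318·0.0000] = 0.0000
Node u (S = 150): V_u = e^(−0.12)·[0.8682·50.8202 + 0.1318·0.0000] = 39.1317
Node d (S = 81.25): V_d = e^(−0.12)·[0.8682·0.0000 + 0.1318·0.0000] = 0.0000
Node 0 (S = 125): V_0 = e^(−0.12)·[0.8682·39.1317 + 0.1318·0.0000] = 30.1315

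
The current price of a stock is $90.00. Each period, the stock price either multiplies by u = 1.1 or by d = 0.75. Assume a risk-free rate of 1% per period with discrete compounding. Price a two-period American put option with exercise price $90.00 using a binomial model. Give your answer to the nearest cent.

Risk-neutral probability p = (1 + 0.01 − 0.75)/(1.1 − 0.75) = 0.2600/0.3500 = 0.7429
Terminal stock prices: S_uu = 108.9, S_ud = 74.25, S_dd = 50.62
Terminal payoffs (K − S): max(-18.9, 0) = 0, max(15.75, 0) = 15.75, max(39.38, 0) = 39.38
Node u (S = 99): continuation = 1/1.01·[0.7429·0.0000 + 0.2571·15.7500] = 4.0099; exercise value = 0.0000 ≤ continuation, so V_u = 4.0099
Node d (S = 67.5): continuation = 1/1.01·[0.7429·15.7500 + 0.2571·39.3750] = 21.6089; exercise value = 22.5000 > continuation, so V_d = 22.5000 (exercise)
Node 0 (S = 90): continuation = 1/1.01·[0.7429·4.0099 + 0.2571·22.5000] = 8.6777; exercise value = 0.0000 ≤ continuation, so V_0 = 8.6777

$8.68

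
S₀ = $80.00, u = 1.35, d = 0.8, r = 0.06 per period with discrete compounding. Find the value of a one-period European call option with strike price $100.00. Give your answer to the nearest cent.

$3.57

Risk-neutral probability p = (1 + 0.06 − 0.8)/(1.35 − 0.8) = 0.2600/0.5500 = 0.4727
Terminal stock prices: S_u = 108, S_d = 64
Terminal payoffs (S − K): max(8, 0) = 8, max(-36, 0) = 0
Node 0 (S = 80): V_0 = 1/1.06·[0.4727·8.0000 + 0.5273·0.0000] = 3.5678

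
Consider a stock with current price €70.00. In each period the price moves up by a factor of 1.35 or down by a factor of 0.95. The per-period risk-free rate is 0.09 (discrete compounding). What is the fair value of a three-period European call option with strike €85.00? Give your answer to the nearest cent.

€9.66

Risk-neutral probability p = (1 + 0.09 − 0.95)/(1.35 − 0.95) = 0.1400/0.4000 = 0.3500
Terminal stock prices: S_uuu = 172.2, S_uud = 121.2, S_udd = 85.29, S_ddd = 60.02
Terminal payoffs (S − K): max(87.23, 0) = 87.23, max(36.2, 0) = 36.2, max(0.2862, 0) = 0.2862, max(-24.98, 0) = 0
Node uu (S = 127.6): V_uu = 1/1.09·[0.3500·87.2263 + 0.6500·36.1963] = 49.5933
Node ud (S = 89.77): V_ud = 1/1.09·[0.3500·36.1963 + 0.6500·0.2862] = 11.7933
Node dd (S = 63.17): V_dd = 1/1.09·[0.3500·0.2862 + 0.6500·0.0000] = 0.0919
Node u (S = 94.5): V_u = 1/1.09·[0.3500·49.5933 + 0.6500·11.7933] = 22.9572
Node d (S = 66.5): V_d = 1/1.09·[0.3500·11.7933 + 0.6500·0.0919] = 3.8417
Node 0 (S = 70): V_0 = 1/1.09·[0.3500·22.9572 + 0.6500·3.8417] = 9.6625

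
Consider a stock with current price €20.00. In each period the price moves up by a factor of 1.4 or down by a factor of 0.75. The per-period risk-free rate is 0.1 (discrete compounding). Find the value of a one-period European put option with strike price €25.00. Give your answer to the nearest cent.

€4.20

Risk-neutral probability p = (1 + 0.1 − 0.75)/(1.4 − 0.75) = 0.3500/0.6500 = 0.5385
Terminal stock prices: S_u = 28, S_d = 15
Terminal payoffs (K − S): max(-3, 0) = 0, max(10, 0) = 10
Node 0 (S = 20): V_0 = 1/1.1·[0.5385·0.0000 + 0.4615·10.0000] = 4.1958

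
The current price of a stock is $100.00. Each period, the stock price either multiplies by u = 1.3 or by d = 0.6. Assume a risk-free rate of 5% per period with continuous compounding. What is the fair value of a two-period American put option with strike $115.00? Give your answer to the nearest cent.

$26.26

Risk-neutral probability p = (e^0.05 − 0.6)/(1.3 − 0.6) = 0.4513/0.7000 = 0.6447
Terminal stock prices: S_uu = 169, S_ud = 78, S_dd = 36
Terminal payoffs (K − S): max(-54, 0) = 0, max(37, 0) = 37, max(79, 0) = 79
Node u (S = 130): continuation = e^(−0.05)·[0.6447·0.0000 + 0.3553·37.0000] = 12.5059; exercise value = 0.0000 ≤ continuation, so V_u = 12.5059
Node d (S = 60): continuation = e^(−0.05)·[0.6447·37.0000 + 0.3553·79.0000] = 49.3914; exercise value = 55.0000 > continuation, so V_d = 55.0000 (exercise)
Node 0 (S = 100): continuation = e^(−0.05)·[0.6447·12.5059 + 0.3553·55.0000] = 26.2589; exercise value = 15.0000 ≤ continuation, so V_0 = 26.2589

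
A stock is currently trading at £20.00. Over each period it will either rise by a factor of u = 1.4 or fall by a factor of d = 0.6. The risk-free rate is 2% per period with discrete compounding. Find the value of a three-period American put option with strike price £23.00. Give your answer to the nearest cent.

Risk-neutral probability p = (1 + 0.02 − 0.6)/(1.4 − 0.6) = 0.4200/0.8000 = 0.5250
Terminal stock prices: S_uuu = 54.88, S_uud = 23.52, S_udd = 10.08, S_ddd = 4.32
Terminal payoffs (K − S): max(-31.88, 0) = 0, max(-0.52, 0) = 0, max(12.92, 0) = 12.92, max(18.68, 0) = 18.68
Node uu (S = 39.2): continuation = 1/1.02·[0.5250·0.0000 + 0.4750·0.0000] = 0.0000; exercise value = 0.0000 ≤ continuation, so V_uu = 0.0000
Node ud (S = 16.8): continuation = 1/1.02·[0.5250·0.0000 + 0.4750·12.9200] = 6.0167; exercise value = 6.2000 > continuation, so V_ud = 6.2000 (exercise)
Node dd (S = 7.2): continuation = 1/1.02·[0.5250·12.9200 + 0.4750·18.6800] = 15.3490; exercise value = 15.8000 > continuation, so V_dd = 15.8000 (exercise)
Node u (S = 28): continuation = 1/1.02·[0.5250·0.0000 + 0.4750·6.2000] = 2.8873; exercise value = 0.0000 ≤ continuation, so V_u = 2.8873
Node d (S = 12): continuation = 1/1.02·[0.5250·6.2000 + 0.4750·15.8000] = 10.5490; exercise value = 11.0000 > continuation, so V_d = 11.0000 (exercise)
Node 0 (S = 20): continuation = 1/1.02·[0.5250·2.8873 + 0.4750·11.0000] = 6.6086; exercise value = 3.0000 ≤ continuation, so V_0 = 6.6086

£6.61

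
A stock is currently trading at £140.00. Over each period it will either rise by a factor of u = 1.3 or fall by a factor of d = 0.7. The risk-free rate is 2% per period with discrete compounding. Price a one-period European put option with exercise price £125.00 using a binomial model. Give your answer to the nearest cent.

Risk-neutral probability p = (1 + 0.02 − 0.7)/(1.3 − 0.7) = 0.3200/0.6000 = 0.5333
Terminal stock prices: S_u = 182, S_d = 98
Terminal payoffs (K − S): max(-57, 0) = 0, max(27, 0) = 27
Node 0 (S = 140): V_0 = 1/1.02·[0.5333·0.0000 + 0.4667·27.0000] = 12.3529

£12.35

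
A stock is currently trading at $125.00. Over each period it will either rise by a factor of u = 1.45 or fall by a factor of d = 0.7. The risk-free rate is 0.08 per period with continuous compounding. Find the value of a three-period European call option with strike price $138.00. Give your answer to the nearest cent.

Risk-neutral probability p = (e^0.08 − 0.7)/(1.45 − 0.7) = 0.3833/0.7500 = 0.5110
Terminal stock prices: S_uuu = 381.1, S_uud = 184, S_udd = 88.81, S_ddd = 42.87
Terminal payoffs (S − K): max(243.1, 0) = 243.1, max(45.97, 0) = 45.97, max(-49.19, 0) = 0, max(-95.12, 0) = 0
Node uu (S = 262.8): V_uu = e^(−0.08)·[0.5110·243.0781 + 0.4890·45.9688] = 135.4224
Node ud (S = 126.9): V_ud = e^(−0.08)·[0.5110·45.9688 + 0.4890·0.0000] = 21.6861
Node dd (S = 61.25): V_dd = e^(−0.08)·[0.5110·0.0000 + 0.4890·0.0000] = 0.0000
Node u (S = 181.2): V_u = e^(−0.08)·[0.5110·135.4224 + 0.4890·21.6861] = 73.6748
Node d (S = 87.5): V_d = e^(−0.08)·[0.5110·21.6861 + 0.4890·0.0000] = 10.2306
Node 0 (S = 125): V_0 = e^(−0.08)·[0.5110·73.6748 + 0.4890·10.2306] = 39.3744

$39.37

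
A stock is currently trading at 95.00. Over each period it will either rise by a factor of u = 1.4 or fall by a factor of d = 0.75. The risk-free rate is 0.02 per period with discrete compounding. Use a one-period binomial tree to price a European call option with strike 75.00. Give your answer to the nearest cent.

23.62

Risk-neutral probability p = (1 + 0.02 − 0.75)/(1.4 − 0.75) = 0.2700/0.6500 = 0.4154
Terminal stock prices: S_u = 133, S_d = 71.25
Terminal payoffs (S − K): max(58, 0) = 58, max(-3.75, 0) = 0
Node 0 (S = 95): V_0 = 1/1.02·[0.4154·58.0000 + 0.5846·0.0000] = 23.6199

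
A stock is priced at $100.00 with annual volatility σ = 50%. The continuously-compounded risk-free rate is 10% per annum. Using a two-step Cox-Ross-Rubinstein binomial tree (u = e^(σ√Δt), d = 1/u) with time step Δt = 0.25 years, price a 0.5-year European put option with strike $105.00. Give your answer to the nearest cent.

$13.44

CRR parameters: u = e^(σ√Δt) = e^(0.5·√0.25) = 1.2840, d = 1/u = 0.7788
Per-period rate: rΔt = 0.1·0.25 = 0.025, so R = e^0.025 = 1.0253
Risk-neutral probability p = (e^0.025 − 0.7788)/(1.2840 − 0.7788) = 0.2465/0.5052 = 0.4879
Terminal stock prices: S_uu = 164.9, S_ud = 100, S_dd = 60.65
Terminal payoffs (K − S): max(-59.87, 0) = 0, max(5, 0) = 5, max(44.35, 0) = 44.35
Node u (S = 128.4): V_u = e^(−0.025)·[0.4879·0.0000 + 0.5121·5.0000] = 2.4971
Node d (S = 77.88): V_d = e^(−0.025)·[0.4879·5.0000 + 0.5121·44.3469] = 24.5275
Node 0 (S = 100): V_0 = e^(−0.025)·[0.4879·2.4971 + 0.5121·24.5275] = 13.4380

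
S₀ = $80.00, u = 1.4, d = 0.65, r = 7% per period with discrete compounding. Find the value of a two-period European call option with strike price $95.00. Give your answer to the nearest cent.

Risk-neutral probability p = (1 + 0.07 − 0.65)/(1.4 − 0.65) = 0.4200/0.7500 = 0.5600
Terminal stock prices: S_uu = 156.8, S_ud = 72.8, S_dd = 33.8
Terminal payoffs (S − K): max(61.8, 0) = 61.8, max(-22.2, 0) = 0, max(-61.2, 0) = 0
Node u (S = 112): V_u = 1/1.07·[0.5600·61.8000 + 0.4400·0.0000] = 32.3439
Node d (S = 52): V_d = 1/1.07·[0.5600·0.0000 + 0.4400·0.0000] = 0.0000
Node 0 (S = 80): V_0 = 1/1.07·[0.5600·32.3439 + 0.4400·0.0000] = 16.9277

$16.93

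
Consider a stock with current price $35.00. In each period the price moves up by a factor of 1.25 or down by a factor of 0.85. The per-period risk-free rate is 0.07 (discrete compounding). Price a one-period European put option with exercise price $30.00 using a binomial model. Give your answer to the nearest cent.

$0.11

Risk-neutral probability p = (1 + 0.07 − 0.85)/(1.25 − 0.85) = 0.2200/0.4000 = 0.5500
Terminal stock prices: S_u = 43.75, S_d = 29.75
Terminal payoffs (K − S): max(-13.75, 0) = 0, max(0.25, 0) = 0.25
Node 0 (S = 35): V_0 = 1/1.07·[0.5500·0.0000 + 0.4500·0.2500] = 0.1051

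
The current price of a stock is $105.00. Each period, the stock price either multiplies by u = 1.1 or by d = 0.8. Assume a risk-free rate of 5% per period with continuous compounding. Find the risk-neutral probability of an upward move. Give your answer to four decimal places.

Risk-neutral probability p = (e^0.05 − 0.8)/(1.1 − 0.8) = 0.2513/0.3000 = 0.8376

p = 0.8376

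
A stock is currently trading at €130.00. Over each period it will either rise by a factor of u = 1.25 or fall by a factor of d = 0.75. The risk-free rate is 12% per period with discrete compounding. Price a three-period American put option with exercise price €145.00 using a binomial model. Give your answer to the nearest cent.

Risk-neutral probability p = (1 + 0.12 − 0.75)/(1.25 − 0.75) = 0.3700/0.5000 = 0.7400
Terminal stock prices: S_uuu = 253.9, S_uud = 152.3, S_udd = 91.41, S_ddd = 54.84
Terminal payoffs (K − S): max(-108.9, 0) = 0, max(-7.344, 0) = 0, max(53.59, 0) = 53.59, max(90.16, 0) = 90.16
Node uu (S = 203.1): continuation = 1/1.12·[0.7400·0.0000 + 0.2600·0.0000] = 0.0000; exercise value = 0.0000 ≤ continuation, so V_uu = 0.0000
Node ud (S = 121.9): continuation = 1/1.12·[0.7400·0.0000 + 0.2600·53.5938] = 12.4414; exercise value = 23.1250 > continuation, so V_ud = 23.1250 (exercise)
Node dd (S = 73.12): continuation = 1/1.12·[0.7400·53.5938 + 0.2600·90.1562] = 56.3393; exercise value = 71.8750 > continuation, so V_dd = 71.8750 (exercise)
Node u (S = 162.5): continuation = 1/1.12·[0.7400·0.0000 + 0.2600·23.1250] = 5.3683; exercise value = 0.0000 ≤ continuation, so V_u = 5.3683
Node d (S = 97.5): continuation = 1/1.12·[0.7400·23.1250 + 0.2600·71.8750] = 31.9643; exercise value = 47.5000 > continuation, so V_d = 47.5000 (exercise)
Node 0 (S = 130): continuation = 1/1.12·[0.7400·5.3683 + 0.2600·47.5000] = 14.5737; exercise value = 15.0000 > continuation, so V_0 = 15.0000 (exercise)

€15.00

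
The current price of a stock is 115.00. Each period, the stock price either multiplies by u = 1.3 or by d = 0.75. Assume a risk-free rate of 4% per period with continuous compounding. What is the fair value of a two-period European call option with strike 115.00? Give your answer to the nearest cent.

20.48

Risk-neutral probability p = (e^0.04 − 0.75)/(1.3 − 0.75) = 0.2908/0.5500 = 0.5287
Terminal stock prices: S_uu = 194.4, S_ud = 112.1, S_dd = 64.69
Terminal payoffs (S − K): max(79.35, 0) = 79.35, max(-2.875, 0) = 0, max(-50.31, 0) = 0
Node u (S = 149.5): V_u = e^(−0.04)·[0.5287·79.3500 + 0.4713·0.0000] = 40.3109
Node d (S = 86.25): V_d = e^(−0.04)·[0.5287·0.0000 + 0.4713·0.0000] = 0.0000
Node 0 (S = 115): V_0 = e^(−0.04)·[0.5287·40.3109 + 0.4713·0.0000] = 20.4785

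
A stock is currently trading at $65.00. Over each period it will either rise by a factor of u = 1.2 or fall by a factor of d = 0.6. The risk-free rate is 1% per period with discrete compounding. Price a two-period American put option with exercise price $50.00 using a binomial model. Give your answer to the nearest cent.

Risk-neutral probability p = (1 + 0.01 − 0.6)/(1.2 − 0.6) = 0.4100/0.6000 = 0.6833
Terminal stock prices: S_uu = 93.6, S_ud = 46.8, S_dd = 23.4
Terminal payoffs (K − S): max(-43.6, 0) = 0, max(3.2, 0) = 3.2, max(26.6, 0) = 26.6
Node u (S = 78): continuation = 1/1.01·[0.6833·0.0000 + 0.3167·3.2000] = 1.0033; exercise value = 0.0000 ≤ continuation, so V_u = 1.0033
Node d (S = 39): continuation = 1/1.01·[0.6833·3.2000 + 0.3167·26.6000] = 10.5050; exercise value = 11.0000 > continuation, so V_d = 11.0000 (exercise)
Node 0 (S = 65): continuation = 1/1.01·[0.6833·1.0033 + 0.3167·11.0000] = 4.1276; exercise value = 0.0000 ≤ continuation, so V_0 = 4.1276

$4.13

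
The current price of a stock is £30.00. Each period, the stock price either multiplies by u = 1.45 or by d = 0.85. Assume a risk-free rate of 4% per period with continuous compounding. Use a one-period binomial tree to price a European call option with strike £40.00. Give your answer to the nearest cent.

£1.07

Risk-neutral probability p = (e^0.04 − 0.85)/(1.45 − 0.85) = 0.1908/0.6000 = 0.3180
Terminal stock prices: S_u = 43.5, S_d = 25.5
Terminal payoffs (S − K): max(3.5, 0) = 3.5, max(-14.5, 0) = 0
Node 0 (S = 30): V_0 = e^(−0.04)·[0.3180·3.5000 + 0.6820·0.0000] = 1.0694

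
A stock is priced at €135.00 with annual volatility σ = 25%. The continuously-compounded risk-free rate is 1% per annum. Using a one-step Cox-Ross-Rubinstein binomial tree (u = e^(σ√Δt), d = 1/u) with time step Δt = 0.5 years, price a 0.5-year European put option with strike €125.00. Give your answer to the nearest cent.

€6.26

CRR parameters: u = e^(σ√Δt) = e^(0.25·√0.5) = 1.1934, d = 1/u = 0.8380
Per-period rate: rΔt = 0.01·0.5 = 0.005, so R = e^0.005 = 1.0050
Risk-neutral probability p = (e^0.005 − 0.8380)/(1.1934 − 0.8380) = 0.1670/0.3554 = 0.4700
Terminal stock prices: S_u = 161.1, S_d = 113.1
Terminal payoffs (K − S): max(-36.1, 0) = 0, max(11.87, 0) = 11.87
Node 0 (S = 135): V_0 = e^(−0.005)·[0.4700·0.0000 + 0.5300·11.8745] = 6.2618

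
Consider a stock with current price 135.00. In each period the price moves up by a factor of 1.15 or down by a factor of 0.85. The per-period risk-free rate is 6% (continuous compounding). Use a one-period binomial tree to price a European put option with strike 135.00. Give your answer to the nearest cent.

Risk-neutral probability p = (e^0.06 − 0.85)/(1.15 − 0.85) = 0.2118/0.3000 = 0.7061
Terminal stock prices: S_u = 155.2, S_d = 114.8
Terminal payoffs (K − S): max(-20.25, 0) = 0, max(20.25, 0) = 20.25
Node 0 (S = 135): V_0 = e^(−0.06)·[0.7061·0.0000 + 0.2939·20.2500] = 5.6045

5.60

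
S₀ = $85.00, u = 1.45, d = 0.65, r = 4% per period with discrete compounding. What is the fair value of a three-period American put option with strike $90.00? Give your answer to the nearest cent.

Risk-neutral probability p = (1 + 0.04 − 0.65)/(1.45 − 0.65) = 0.3900/0.8000 = 0.4875
Terminal stock prices: S_uuu = 259.1, S_uud = 116.2, S_udd = 52.07, S_ddd = 23.34
Terminal payoffs (K − S): max(-169.1, 0) = 0, max(-26.16, 0) = 0, max(37.93, 0) = 37.93, max(66.66, 0) = 66.66
Node uu (S = 178.7): continuation = 1/1.04·[0.4875·0.0000 + 0.5125·0.0000] = 0.0000; exercise value = 0.0000 ≤ continuation, so V_uu = 0.0000
Node ud (S = 80.11): continuation = 1/1.04·[0.4875·0.0000 + 0.5125·37.9269] = 18.6899; exercise value = 9.8875 ≤ continuation, so V_ud = 18.6899
Node dd (S = 35.91): continuation = 1/1.04·[0.4875·37.9269 + 0.5125·66.6569] = 50.6260; exercise value = 54.0875 > continuation, so V_dd = 54.0875 (exercise)
Node u (S = 123.2): continuation = 1/1.04·[0.4875·0.0000 + 0.5125·18.6899] = 9.2102; exercise value = 0.0000 ≤ continuation, so V_u = 9.2102
Node d (S = 55.25): continuation = 1/1.04·[0.4875·18.6899 + 0.5125·54.0875] = 35.4146; exercise value = 34.7500 ≤ continuation, so V_d = 35.4146
Node 0 (S = 85): continuation = 1/1.04·[0.4875·9.2102 + 0.5125·35.4146] = 21.7692; exercise value = 5.0000 ≤ continuation, so V_0 = 21.7692

$21.77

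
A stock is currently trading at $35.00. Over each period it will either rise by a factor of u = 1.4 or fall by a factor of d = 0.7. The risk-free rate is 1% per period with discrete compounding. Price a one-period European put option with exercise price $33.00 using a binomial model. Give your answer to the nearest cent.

$4.69

Risk-neutral probability p = (1 + 0.01 − 0.7)/(1.4 − 0.7) = 0.3100/0.7000 = 0.4429
Terminal stock prices: S_u = 49, S_d = 24.5
Terminal payoffs (K − S): max(-16, 0) = 0, max(8.5, 0) = 8.5
Node 0 (S = 35): V_0 = 1/1.01·[0.4429·0.0000 + 0.5571·8.5000] = 4.6888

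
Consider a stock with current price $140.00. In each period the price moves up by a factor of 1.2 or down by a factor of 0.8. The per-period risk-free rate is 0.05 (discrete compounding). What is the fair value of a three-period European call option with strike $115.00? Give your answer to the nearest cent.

Risk-neutral probability p = (1 + 0.05 − 0.8)/(1.2 − 0.8) = 0.2500/0.4000 = 0.6250
Terminal stock prices: S_uuu = 241.9, S_uud = 161.3, S_udd = 107.5, S_ddd = 71.68
Terminal payoffs (S − K): max(126.9, 0) = 126.9, max(46.28, 0) = 46.28, max(-7.48, 0) = 0, max(-43.32, 0) = 0
Node uu (S = 201.6): V_uu = 1/1.05·[0.6250·126.9200 + 0.3750·46.2800] = 92.0762
Node ud (S = 134.4): V_ud = 1/1.05·[0.6250·46.2800 + 0.3750·0.0000] = 27.5476
Node dd (S = 89.6): V_dd = 1/1.05·[0.6250·0.0000 + 0.3750·0.0000] = 0.0000
Node u (S = 168): V_u = 1/1.05·[0.6250·92.0762 + 0.3750·27.5476] = 64.6457
Node d (S = 112): V_d = 1/1.05·[0.6250·27.5476 + 0.3750·0.0000] = 16.3974
Node 0 (S = 140): V_0 = 1/1.05·[0.6250·64.6457 + 0.3750·16.3974] = 44.3358

$44.34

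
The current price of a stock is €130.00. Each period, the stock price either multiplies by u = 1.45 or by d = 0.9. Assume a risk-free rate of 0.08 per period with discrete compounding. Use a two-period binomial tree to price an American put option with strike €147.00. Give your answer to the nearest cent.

Risk-neutral probability p = (1 + 0.08 − 0.9)/(1.45 − 0.9) = 0.1800/0.5500 = 0.3273
Terminal stock prices: S_uu = 273.3, S_ud = 169.7, S_dd = 105.3
Terminal payoffs (K − S): max(-126.3, 0) = 0, max(-22.65, 0) = 0, max(41.7, 0) = 41.7
Node u (S = 188.5): continuation = 1/1.08·[0.3273·0.0000 + 0.6727·0.0000] = 0.0000; exercise value = 0.0000 ≤ continuation, so V_u = 0.0000
Node d (S = 117): continuation = 1/1.08·[0.3273·0.0000 + 0.6727·41.7000] = 25.9747; exercise value = 30.0000 > continuation, so V_d = 30.0000 (exercise)
Node 0 (S = 130): continuation = 1/1.08·[0.3273·0.0000 + 0.6727·30.0000] = 18.6869; exercise value = 17.0000 ≤ continuation, so V_0 = 18.6869

€18.69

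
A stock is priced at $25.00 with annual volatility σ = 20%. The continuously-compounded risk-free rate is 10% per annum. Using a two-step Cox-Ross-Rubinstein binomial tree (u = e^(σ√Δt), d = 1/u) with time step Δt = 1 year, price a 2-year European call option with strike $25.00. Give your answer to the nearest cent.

CRR parameters: u = e^(σ√Δt) = e^(0.2·√1) = 1.2214, d = 1/u = 0.8187
Per-period rate: rΔt = 0.1·1 = 0.1, so R = e^0.1 = 1.1052
Risk-neutral probability p = (e^0.1 − 0.8187)/(1.2214 − 0.8187) = 0.2864/0.4027 = 0.7113
Terminal stock prices: S_uu = 37.3, S_ud = 25, S_dd = 16.76
Terminal payoffs (S − K): max(12.3, 0) = 12.3, max(0, 0) = 0, max(-8.242, 0) = 0
Node u (S = 30.54): V_u = e^(−0.1)·[0.7113·12.2956 + 0.2887·0.0000] = 7.9141
Node d (S = 20.47): V_d = e^(−0.1)·[0.7113·0.0000 + 0.2887·0.0000] = 0.0000
Node 0 (S = 25): V_0 = e^(−0.1)·[0.7113·7.9141 + 0.2887·0.0000] = 5.0940

$5.09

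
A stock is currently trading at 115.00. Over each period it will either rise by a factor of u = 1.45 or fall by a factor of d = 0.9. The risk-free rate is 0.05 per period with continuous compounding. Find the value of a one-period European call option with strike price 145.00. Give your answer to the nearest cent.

Risk-neutral probability p = (e^0.05 − 0.9)/(1.45 − 0.9) = 0.1513/0.5500 = 0.2750
Terminal stock prices: S_u = 166.8, S_d = 103.5
Terminal payoffs (S − K): max(21.75, 0) = 21.75, max(-41.5, 0) = 0
Node 0 (S = 115): V_0 = e^(−0.05)·[0.2750·21.7500 + 0.7250·0.0000] = 5.6903

5.69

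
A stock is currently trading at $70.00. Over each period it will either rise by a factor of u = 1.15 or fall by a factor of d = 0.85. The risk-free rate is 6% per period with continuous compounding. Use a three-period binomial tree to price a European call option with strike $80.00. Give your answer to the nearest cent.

Risk-neutral probability p = (e^0.06 − 0.85)/(1.15 − 0.85) = 0.2118/0.3000 = 0.7061
Terminal stock prices: S_uuu = 106.5, S_uud = 78.69, S_udd = 58.16, S_ddd = 42.99
Terminal payoffs (S − K): max(26.46, 0) = 26.46, max(-1.311, 0) = 0, max(-21.84, 0) = 0, max(-37.01, 0) = 0
Node uu (S = 92.57): V_uu = e^(−0.06)·[0.7061·26.4612 + 0.2939·0.0000] = 17.5967
Node ud (S = 68.42): V_ud = e^(−0.06)·[0.7061·0.0000 + 0.2939·0.0000] = 0.0000
Node dd (S = 50.57): V_dd = e^(−0.06)·[0.7061·0.0000 + 0.2939·0.0000] = 0.0000
Node u (S = 80.5): V_u = e^(−0.06)·[0.7061·17.5967 + 0.2939·0.0000] = 11.7018
Node d (S = 59.5): V_d = e^(−0.06)·[0.7061·0.0000 + 0.2939·0.0000] = 0.0000
Node 0 (S = 70): V_0 = e^(−0.06)·[0.7061·11.7018 + 0.2939·0.0000] = 7.7817

$7.78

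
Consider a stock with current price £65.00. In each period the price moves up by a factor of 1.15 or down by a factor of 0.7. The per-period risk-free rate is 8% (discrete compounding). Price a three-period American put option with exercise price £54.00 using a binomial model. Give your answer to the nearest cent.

£1.51

Risk-neutral probability p = (1 + 0.08 − 0.7)/(1.15 − 0.7) = 0.3800/0.4500 = 0.8444
Terminal stock prices: S_uuu = 98.86, S_uud = 60.17, S_udd = 36.63, S_ddd = 22.29
Terminal payoffs (K − S): max(-44.86, 0) = 0, max(-6.174, 0) = 0, max(17.37, 0) = 17.37, max(31.71, 0) = 31.71
Node uu (S = 85.96): continuation = 1/1.08·[0.8444·0.0000 + 0.1556·0.0000] = 0.0000; exercise value = 0.0000 ≤ continuation, so V_uu = 0.0000
Node ud (S = 52.32): continuation = 1/1.08·[0.8444·0.0000 + 0.1556·17.3725] = 2.5022; exercise value = 1.6750 ≤ continuation, so V_ud = 2.5022
Node dd (S = 31.85): continuation = 1/1.08·[0.8444·17.3725 + 0.1556·31.7050] = 18.1500; exercise value = 22.1500 > continuation, so V_dd = 22.1500 (exercise)
Node u (S = 74.75): continuation = 1/1.08·[0.8444·0.0000 + 0.1556·2.5022] = 0.3604; exercise value = 0.0000 ≤ continuation, so V_u = 0.3604
Node d (S = 45.5): continuation = 1/1.08·[0.8444·2.5022 + 0.1556·22.1500] = 5.1468; exercise value = 8.5000 > continuation, so V_d = 8.5000 (exercise)
Node 0 (S = 65): continuation = 1/1.08·[0.8444·0.3604 + 0.1556·8.5000] = 1.5061; exercise value = 0.0000 ≤ continuation, so V_0 = 1.5061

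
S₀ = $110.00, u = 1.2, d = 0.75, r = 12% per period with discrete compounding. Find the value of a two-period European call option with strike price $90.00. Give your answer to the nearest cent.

Risk-neutral probability p = (1 + 0.12 − 0.75)/(1.2 − 0.75) = 0.3700/0.4500 = 0.8222
Terminal stock prices: S_uu = 158.4, S_ud = 99, S_dd = 61.88
Terminal payoffs (S − K): max(68.4, 0) = 68.4, max(9, 0) = 9, max(-28.12, 0) = 0
Node u (S = 132): V_u = 1/1.12·[0.8222·68.4000 + 0.1778·9.0000] = 51.6429
Node d (S = 82.5): V_d = 1/1.12·[0.8222·9.0000 + 0.1778·0.0000] = 6.6071
Node 0 (S = 110): V_0 = 1/1.12·[0.8222·51.6429 + 0.1778·6.6071] = 38.9612

$38.96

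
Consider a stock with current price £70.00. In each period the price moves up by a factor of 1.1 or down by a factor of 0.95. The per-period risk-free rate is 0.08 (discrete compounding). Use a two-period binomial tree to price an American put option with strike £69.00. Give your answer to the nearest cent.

£0.31

Risk-neutral probability p = (1 + 0.08 − 0.95)/(1.1 − 0.95) = 0.1300/0.1500 = 0.8667
Terminal stock prices: S_uu = 84.7, S_ud = 73.15, S_dd = 63.17
Terminal payoffs (K − S): max(-15.7, 0) = 0, max(-4.15, 0) = 0, max(5.825, 0) = 5.825
Node u (S = 77): continuation = 1/1.08·[0.8667·0.0000 + 0.1333·0.0000] = 0.0000; exercise value = 0.0000 ≤ continuation, so V_u = 0.0000
Node d (S = 66.5): continuation = 1/1.08·[0.8667·0.0000 + 0.1333·5.8250] = 0.7191; exercise value = 2.5000 > continuation, so V_d = 2.5000 (exercise)
Node 0 (S = 70): continuation = 1/1.08·[0.8667·0.0000 + 0.1333·2.5000] = 0.3086; exercise value = 0.0000 ≤ continuation, so V_0 = 0.3086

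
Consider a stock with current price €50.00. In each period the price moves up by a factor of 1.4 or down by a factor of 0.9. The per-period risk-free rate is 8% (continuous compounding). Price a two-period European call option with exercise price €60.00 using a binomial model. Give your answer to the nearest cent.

Risk-neutral probability p = (e^0.08 − 0.9)/(1.4 − 0.9) = 0.1833/0.5000 = 0.3666
Terminal stock prices: S_uu = 98, S_ud = 63, S_dd = 40.5
Terminal payoffs (S − K): max(38, 0) = 38, max(3, 0) = 3, max(-19.5, 0) = 0
Node u (S = 70): V_u = e^(−0.08)·[0.3666·38.0000 + 0.6334·3.0000] = 14.6130
Node d (S = 45): V_d = e^(−0.08)·[0.3666·3.0000 + 0.6334·0.0000] = 1.0152
Node 0 (S = 50): V_0 = e^(−0.08)·[0.3666·14.6130 + 0.6334·1.0152] = 5.5385

€5.54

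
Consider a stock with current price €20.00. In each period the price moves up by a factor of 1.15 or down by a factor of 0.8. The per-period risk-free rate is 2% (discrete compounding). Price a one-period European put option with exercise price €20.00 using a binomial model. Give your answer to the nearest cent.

Risk-neutral probability p = (1 + 0.02 − 0.8)/(1.15 − 0.8) = 0.2200/0.3500 = 0.6286
Terminal stock prices: S_u = 23, S_d = 16
Terminal payoffs (K − S): max(-3, 0) = 0, max(4, 0) = 4
Node 0 (S = 20): V_0 = 1/1.02·[0.6286·0.0000 + 0.3714·4.0000] = 1.4566

€1.46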